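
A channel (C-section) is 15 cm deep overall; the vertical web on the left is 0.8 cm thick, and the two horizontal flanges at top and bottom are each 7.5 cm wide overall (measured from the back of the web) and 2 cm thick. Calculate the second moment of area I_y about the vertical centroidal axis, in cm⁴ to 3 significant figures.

Treat the section as a set of non-overlapping primitives; coordinates are from the bounding-box lower-left.
Web: 0.8 × 15, A = 12 cm², x = 0.4 cm, Ī = 0.64 cm⁴.
Top flange (beyond web): 6.7 × 2, A = 13.4 cm², x = 4.15 cm, Ī = 50.127 cm⁴.
Bottom flange (beyond web): 6.7 × 2, A = 13.4 cm², x = 4.15 cm, Ī = 50.127 cm⁴.
Centroid: x̄ = ΣA·x / ΣA = 2.9902 cm.
Transfer each piece to the vertical centroidal axis using Ī + A·d² with d = x − 2.9902:
  web: d = -2.5902 cm → contributes +81.15 cm⁴
  top flange (beyond web): d = 1.1598 cm → contributes +68.152 cm⁴
  bottom flange (beyond web): d = 1.1598 cm → contributes +68.152 cm⁴
Total I = 217.45 cm⁴.

I_y ≈ 217 cm⁴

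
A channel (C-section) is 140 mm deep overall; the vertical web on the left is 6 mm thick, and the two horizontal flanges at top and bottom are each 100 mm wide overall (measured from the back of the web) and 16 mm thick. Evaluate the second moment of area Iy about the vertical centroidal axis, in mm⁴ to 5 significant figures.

Iy ≈ 3.8590 × 10⁶ mm⁴

Break the section into simple shapes (no overlaps), measuring from the bottom-left corner of the bounding box.
Web: 6 × 140, A = 840 mm², x = 3 mm, Ī = 2 520 mm⁴.
Top flange (beyond web): 94 × 16, A = 1 504 mm², x = 53 mm, Ī = 1 107 445 mm⁴.
Bottom flange (beyond web): 94 × 16, A = 1 504 mm², x = 53 mm, Ī = 1 107 445 mm⁴.
Centroid: x̄ = ΣA·x / ΣA = 42.08524 mm.
Transfer each piece to the vertical centroidal axis using Ī + A·d² with d = x − 42.08524:
  web: d = -39.08524 mm → contributes +1 285 751 mm⁴
  top flange (beyond web): d = 10.91476 mm → contributes +1 286 620 mm⁴
  bottom flange (beyond web): d = 10.91476 mm → contributes +1 286 620 mm⁴
Total I = 3 858 991 mm⁴.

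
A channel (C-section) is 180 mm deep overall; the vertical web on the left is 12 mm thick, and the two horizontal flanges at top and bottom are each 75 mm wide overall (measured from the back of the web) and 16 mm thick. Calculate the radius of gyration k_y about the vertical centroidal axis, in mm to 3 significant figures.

Treat the section as a set of non-overlapping primitives; coordinates are from the bounding-box lower-left.
Web: 12 × 180, A = 2 160 mm², x = 6 mm, Ī = 25 920 mm⁴.
Top flange (beyond web): 63 × 16, A = 1 008 mm², x = 43.5 mm, Ī = 333 396 mm⁴.
Bottom flange (beyond web): 63 × 16, A = 1 008 mm², x = 43.5 mm, Ī = 333 396 mm⁴.
Centroid: x̄ = ΣA·x / ΣA = 24.103 mm.
Transfer each piece to the vertical centroidal axis using Ī + A·d² with d = x − 24.103:
  web: d = -18.103 mm → contributes +733 827 mm⁴
  top flange (beyond web): d = 19.397 mm → contributes +712 632 mm⁴
  bottom flange (beyond web): d = 19.397 mm → contributes +712 632 mm⁴
Total I = 2 159 091 mm⁴.
Radius of gyration: k = √(I/A) = √(2 159 091 / 4 176) = 22.738 mm.

k_y ≈ 22.7 mm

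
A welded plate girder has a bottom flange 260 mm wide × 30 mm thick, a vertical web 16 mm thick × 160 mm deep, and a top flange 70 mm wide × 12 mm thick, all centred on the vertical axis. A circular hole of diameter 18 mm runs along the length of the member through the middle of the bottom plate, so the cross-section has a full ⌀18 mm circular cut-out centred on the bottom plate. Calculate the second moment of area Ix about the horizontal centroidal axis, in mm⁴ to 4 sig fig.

Ix ≈ 4.240 × 10⁷ mm⁴

Split into non-overlapping primitives; take the origin at the lower-left of the bounding box.
Bottom plate: 260 × 30, A = 7 800 mm², y = 15 mm, Ī = 585 000 mm⁴.
Web plate: 16 × 160, A = 2 560 mm², y = 110 mm, Ī = 5 461 333 mm⁴.
Top plate: 70 × 12, A = 840 mm², y = 196 mm, Ī = 10 080 mm⁴.
Hole (subtracted): ⌀18, A = 254.469 mm², y = 15 mm, Ī = 5 153 mm⁴.
Centroid: ȳ = ΣA·y / ΣA = 51.1097 mm.
Transfer each piece to the horizontal centroidal axis using Ī + A·d² with d = y − 51.1097:
  bottom plate: d = -36.1097 mm → contributes +10 755 510 mm⁴
  web plate: d = 58.8903 mm → contributes +14 339 582 mm⁴
  top plate: d = 144.89 mm → contributes +17 644 364 mm⁴
  hole: d = -36.1097 mm → contributes −336 958 mm⁴
Total I = 42 402 497 mm⁴.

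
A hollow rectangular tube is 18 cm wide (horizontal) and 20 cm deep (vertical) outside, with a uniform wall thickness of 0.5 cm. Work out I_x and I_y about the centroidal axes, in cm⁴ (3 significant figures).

I_x ≈ 2280 cm⁴, I_y ≈ 1940 cm⁴

Break the section into simple shapes (no overlaps), measuring from the bottom-left corner of the bounding box.
Outer rectangle: 18 × 20, A = 360 cm², y = 10 cm, Ī = 12 000 cm⁴.
Inner void (subtracted): 17 × 19, A = 323 cm², y = 10 cm, Ī = 9716.9 cm⁴.
By symmetry the centroid is at mid-height, ȳ = 10 cm.
All pieces are centred on the centroidal x-axis, so I = ΣĪ (holes subtracted) = 2283.1 cm⁴.
Repeating about the centroidal y-axis gives I_y = 1941.1 cm⁴.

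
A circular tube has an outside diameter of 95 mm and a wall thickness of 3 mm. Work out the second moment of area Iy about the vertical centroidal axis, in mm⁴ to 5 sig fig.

Split into non-overlapping primitives; take the origin at the lower-left of the bounding box.
Outer circle: ⌀95, A = 7088.218 mm², x = 47.5 mm, Ī = 3 998 198 mm⁴.
Bore (subtracted): ⌀89, A = 6221.139 mm², x = 47.5 mm, Ī = 3 079 853 mm⁴.
By symmetry the centroid is at mid-width, x̄ = 47.5 mm.
All pieces are centred on the vertical centroidal axis, so I = ΣĪ (holes subtracted) = 918345.7 mm⁴.

Iy ≈ 9.1835 × 10⁵ mm⁴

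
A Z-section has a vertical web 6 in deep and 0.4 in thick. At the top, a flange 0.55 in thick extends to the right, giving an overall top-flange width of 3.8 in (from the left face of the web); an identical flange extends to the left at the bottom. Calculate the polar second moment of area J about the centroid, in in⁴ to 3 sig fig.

Treat the section as a set of non-overlapping primitives; coordinates are from the bounding-box lower-left.
Web: 0.4 × 6, A = 2.4 in², y = 3 in, Ī = 7.2 in⁴.
Top flange (beyond web): 3.4 × 0.55, A = 1.87 in², y = 5.725 in, Ī = 0.04714 in⁴.
Bottom flange (beyond web): 3.4 × 0.55, A = 1.87 in², y = 0.275 in, Ī = 0.04714 in⁴.
Centroid: ȳ = ΣA·y / ΣA = 3 in.
Transfer each piece to the centroidal x-axis using Ī + A·d² with d = y − 3:
  web: d = 0 in → contributes +7.2 in⁴
  top flange (beyond web): d = 2.725 in → contributes +13.933 in⁴
  bottom flange (beyond web): d = -2.725 in → contributes +13.933 in⁴
Total I = 35.066 in⁴.
For the y-axis: x̄ = 3.6 in.
Repeating about the centroidal y-axis gives I_y = 17.136 in⁴.
Polar second moment: J = I_x + I_y = 52.202 in⁴.

J ≈ 52.2 in⁴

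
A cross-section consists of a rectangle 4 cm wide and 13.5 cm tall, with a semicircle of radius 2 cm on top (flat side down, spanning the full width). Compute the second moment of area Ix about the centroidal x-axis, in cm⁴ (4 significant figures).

Ix ≈ 1147 cm⁴

Decompose the section into non-overlapping parts with the origin at the bottom-left of its bounding rectangle.
Rectangular body: 4 × 13.5, A = 54 cm², y = 6.75 cm, Ī = 820.125 cm⁴.
Semicircular cap: semicircle r = 2, A = 6.28319 cm², y = 14.3488 cm, Ī = 1.75611 cm⁴.
Centroid: ȳ = ΣA·y / ΣA = 7.54201 cm.
Transfer each piece to the centroidal x-axis using Ī + A·d² with d = y − 7.54201:
  rectangular body: d = -0.792009 cm → contributes +853.998 cm⁴
  semicircular cap: d = 6.80682 cm → contributes +292.873 cm⁴
Total I = 1146.87 cm⁴.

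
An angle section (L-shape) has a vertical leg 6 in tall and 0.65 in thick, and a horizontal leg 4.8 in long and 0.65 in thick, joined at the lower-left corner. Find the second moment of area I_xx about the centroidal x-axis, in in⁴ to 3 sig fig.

I_xx ≈ 23.2 in⁴

Decompose the section into non-overlapping parts with the origin at the bottom-left of its bounding rectangle.
Vertical leg: 0.65 × 6, A = 3.9 in², y = 3 in, Ī = 11.7 in⁴.
Horizontal leg (remainder): 4.15 × 0.65, A = 2.6975 in², y = 0.325 in, Ī = 0.094974 in⁴.
Centroid: ȳ = ΣA·y / ΣA = 1.9063 in.
Transfer each piece to the centroidal x-axis using Ī + A·d² with d = y − 1.9063:
  vertical leg: d = 1.0937 in → contributes +16.365 in⁴
  horizontal leg (remainder): d = -1.5813 in → contributes +6.8399 in⁴
Total I = 23.205 in⁴.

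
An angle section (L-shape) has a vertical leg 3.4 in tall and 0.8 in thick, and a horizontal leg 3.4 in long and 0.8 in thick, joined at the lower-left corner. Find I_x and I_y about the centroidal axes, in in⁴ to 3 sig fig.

I_x ≈ 4.72 in⁴, I_y ≈ 4.72 in⁴

Break the section into simple shapes (no overlaps), measuring from the bottom-left corner of the bounding box.
Vertical leg: 0.8 × 3.4, A = 2.72 in², y = 1.7 in, Ī = 2.6203 in⁴.
Horizontal leg (remainder): 2.6 × 0.8, A = 2.08 in², y = 0.4 in, Ī = 0.11093 in⁴.
Centroid: ȳ = ΣA·y / ΣA = 1.1367 in.
Transfer each piece to the centroidal x-axis using Ī + A·d² with d = y − 1.1367:
  vertical leg: d = 0.56333 in → contributes +3.4834 in⁴
  horizontal leg (remainder): d = -0.73667 in → contributes +1.2397 in⁴
Total I = 4.7231 in⁴.
For the y-axis: x̄ = 1.1367 in.
Repeating about the centroidal y-axis gives I_y = 4.7231 in⁴.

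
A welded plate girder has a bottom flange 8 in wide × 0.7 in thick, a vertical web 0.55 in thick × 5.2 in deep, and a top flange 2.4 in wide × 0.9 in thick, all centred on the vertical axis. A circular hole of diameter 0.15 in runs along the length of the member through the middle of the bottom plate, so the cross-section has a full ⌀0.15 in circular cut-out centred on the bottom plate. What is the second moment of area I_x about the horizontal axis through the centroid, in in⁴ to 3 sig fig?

Split into non-overlapping primitives; take the origin at the lower-left of the bounding box.
Bottom plate: 8 × 0.7, A = 5.6 in², y = 0.35 in, Ī = 0.22867 in⁴.
Web plate: 0.55 × 5.2, A = 2.86 in², y = 3.3 in, Ī = 6.4445 in⁴.
Top plate: 2.4 × 0.9, A = 2.16 in², y = 6.35 in, Ī = 0.1458 in⁴.
Hole (subtracted): ⌀0.15, A = 0.017671 in², y = 0.35 in, Ī = 0.00002485 in⁴.
Centroid: ȳ = ΣA·y / ΣA = 2.3681 in.
Transfer each piece to the horizontal axis through the centroid using Ī + A·d² with d = y − 2.3681:
  bottom plate: d = -2.0181 in → contributes +23.037 in⁴
  web plate: d = 0.93186 in → contributes +8.928 in⁴
  top plate: d = 3.9819 in → contributes +34.393 in⁴
  hole: d = -2.0181 in → contributes −0.071999 in⁴
Total I = 66.286 in⁴.

I_x ≈ 66.3 in⁴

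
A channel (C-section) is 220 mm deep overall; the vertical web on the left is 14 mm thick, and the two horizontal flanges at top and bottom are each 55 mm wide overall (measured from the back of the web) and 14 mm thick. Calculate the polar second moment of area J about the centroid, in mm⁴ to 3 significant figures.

J ≈ 2.55 × 10⁷ mm⁴

Break the section into simple shapes (no overlaps), measuring from the bottom-left corner of the bounding box.
Web: 14 × 220, A = 3 080 mm², y = 110 mm, Ī = 12 422 667 mm⁴.
Top flange (beyond web): 41 × 14, A = 574 mm², y = 213 mm, Ī = 9375.3 mm⁴.
Bottom flange (beyond web): 41 × 14, A = 574 mm², y = 7 mm, Ī = 9375.3 mm⁴.
By symmetry the centroid is at mid-height, ȳ = 110 mm.
Transfer each piece to the centroidal x-axis using Ī + A·d² with d = y − 110:
  web: d = 0 mm → contributes +12 422 667 mm⁴
  top flange (beyond web): d = 103 mm → contributes +6 098 941 mm⁴
  bottom flange (beyond web): d = -103 mm → contributes +6 098 941 mm⁴
Total I = 24 620 549 mm⁴.
For the y-axis: x̄ = 14.467 mm.
Repeating about the centroidal y-axis gives I_y = 843 568 mm⁴.
Polar second moment: J = I_x + I_y = 25 464 117 mm⁴.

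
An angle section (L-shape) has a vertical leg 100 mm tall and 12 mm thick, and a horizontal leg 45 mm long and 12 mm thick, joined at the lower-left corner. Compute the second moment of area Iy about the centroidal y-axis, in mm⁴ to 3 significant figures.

Decompose the section into non-overlapping parts with the origin at the bottom-left of its bounding rectangle.
Vertical leg: 12 × 100, A = 1 200 mm², x = 6 mm, Ī = 14 400 mm⁴.
Horizontal leg (remainder): 33 × 12, A = 396 mm², x = 28.5 mm, Ī = 35 937 mm⁴.
Centroid: x̄ = ΣA·x / ΣA = 11.583 mm.
Transfer each piece to the centroidal y-axis using Ī + A·d² with d = x − 11.583:
  vertical leg: d = -5.5827 mm → contributes +51 800 mm⁴
  horizontal leg (remainder): d = 16.917 mm → contributes +149 270 mm⁴
Total I = 201 070 mm⁴.

Iy ≈ 2.01 × 10⁵ mm⁴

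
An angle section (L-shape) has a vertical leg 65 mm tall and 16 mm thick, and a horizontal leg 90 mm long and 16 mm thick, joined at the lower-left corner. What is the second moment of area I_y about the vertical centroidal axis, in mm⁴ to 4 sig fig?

Split into non-overlapping primitives; take the origin at the lower-left of the bounding box.
Vertical leg: 16 × 65, A = 1 040 mm², x = 8 mm, Ī = 22186.7 mm⁴.
Horizontal leg (remainder): 74 × 16, A = 1 184 mm², x = 53 mm, Ī = 540 299 mm⁴.
Centroid: x̄ = ΣA·x / ΣA = 31.9568 mm.
Transfer each piece to the vertical centroidal axis using Ī + A·d² with d = x − 31.9568:
  vertical leg: d = -23.9568 mm → contributes +619 074 mm⁴
  horizontal leg (remainder): d = 21.0432 mm → contributes +1 064 591 mm⁴
Total I = 1 683 665 mm⁴.

I_y ≈ 1.684 × 10⁶ mm⁴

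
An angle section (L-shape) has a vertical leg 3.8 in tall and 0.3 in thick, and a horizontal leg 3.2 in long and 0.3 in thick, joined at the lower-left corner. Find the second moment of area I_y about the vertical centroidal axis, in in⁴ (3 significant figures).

Decompose the section into non-overlapping parts with the origin at the bottom-left of its bounding rectangle.
Vertical leg: 0.3 × 3.8, A = 1.14 in², x = 0.15 in, Ī = 0.00855 in⁴.
Horizontal leg (remainder): 2.9 × 0.3, A = 0.87 in², x = 1.75 in, Ī = 0.60973 in⁴.
Centroid: x̄ = ΣA·x / ΣA = 0.84254 in.
Transfer each piece to the vertical centroidal axis using Ī + A·d² with d = x − 0.84254:
  vertical leg: d = -0.69254 in → contributes +0.5553 in⁴
  horizontal leg (remainder): d = 0.90746 in → contributes +1.3262 in⁴
Total I = 1.8815 in⁴.

I_y ≈ 1.88 in⁴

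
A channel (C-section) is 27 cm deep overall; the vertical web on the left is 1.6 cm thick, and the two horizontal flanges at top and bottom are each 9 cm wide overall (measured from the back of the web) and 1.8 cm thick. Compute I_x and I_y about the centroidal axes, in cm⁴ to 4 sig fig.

I_x ≈ 6861 cm⁴, I_y ≈ 464.5 cm⁴

Split into non-overlapping primitives; take the origin at the lower-left of the bounding box.
Web: 1.6 × 27, A = 43.2 cm², y = 13.5 cm, Ī = 2624.4 cm⁴.
Top flange (beyond web): 7.4 × 1.8, A = 13.32 cm², y = 26.1 cm, Ī = 3.5964 cm⁴.
Bottom flange (beyond web): 7.4 × 1.8, A = 13.32 cm², y = 0.9 cm, Ī = 3.5964 cm⁴.
By symmetry the centroid is at mid-height, ȳ = 13.5 cm.
Transfer each piece to the centroidal x-axis using Ī + A·d² with d = y − 13.5:
  web: d = 0 cm → contributes +2624.4 cm⁴
  top flange (beyond web): d = 12.6 cm → contributes +2118.28 cm⁴
  bottom flange (beyond web): d = -12.6 cm → contributes +2118.28 cm⁴
Total I = 6860.96 cm⁴.
For the y-axis: x̄ = 2.51649 cm.
Repeating about the centroidal y-axis gives I_y = 464.47 cm⁴.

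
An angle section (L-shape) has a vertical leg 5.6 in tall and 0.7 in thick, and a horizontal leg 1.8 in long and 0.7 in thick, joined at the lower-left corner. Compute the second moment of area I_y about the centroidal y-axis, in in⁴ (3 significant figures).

Split into non-overlapping primitives; take the origin at the lower-left of the bounding box.
Vertical leg: 0.7 × 5.6, A = 3.92 in², x = 0.35 in, Ī = 0.16007 in⁴.
Horizontal leg (remainder): 1.1 × 0.7, A = 0.77 in², x = 1.25 in, Ī = 0.077642 in⁴.
Centroid: x̄ = ΣA·x / ΣA = 0.49776 in.
Transfer each piece to the centroidal y-axis using Ī + A·d² with d = x − 0.49776:
  vertical leg: d = -0.14776 in → contributes +0.24565 in⁴
  horizontal leg (remainder): d = 0.75224 in → contributes +0.51336 in⁴
Total I = 0.75901 in⁴.

I_y ≈ 0.759 in⁴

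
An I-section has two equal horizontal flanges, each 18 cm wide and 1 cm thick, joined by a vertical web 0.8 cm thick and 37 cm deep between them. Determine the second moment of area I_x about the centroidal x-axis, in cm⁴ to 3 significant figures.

I_x ≈ 1.64 × 10⁴ cm⁴

Decompose the section into non-overlapping parts with the origin at the bottom-left of its bounding rectangle.
Bottom flange: 18 × 1, A = 18 cm², y = 0.5 cm, Ī = 1.5 cm⁴.
Web: 0.8 × 37, A = 29.6 cm², y = 19.5 cm, Ī = 3376.9 cm⁴.
Top flange: 18 × 1, A = 18 cm², y = 38.5 cm, Ī = 1.5 cm⁴.
By symmetry the centroid is at mid-height, ȳ = 19.5 cm.
Transfer each piece to the centroidal x-axis using Ī + A·d² with d = y − 19.5:
  bottom flange: d = -19 cm → contributes +6499.5 cm⁴
  web: d = 0 cm → contributes +3376.9 cm⁴
  top flange: d = 19 cm → contributes +6499.5 cm⁴
Total I = 16 376 cm⁴.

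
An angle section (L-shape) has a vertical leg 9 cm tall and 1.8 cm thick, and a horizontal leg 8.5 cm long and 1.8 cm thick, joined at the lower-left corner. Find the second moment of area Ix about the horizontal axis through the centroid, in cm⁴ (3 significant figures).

Break the section into simple shapes (no overlaps), measuring from the bottom-left corner of the bounding box.
Vertical leg: 1.8 × 9, A = 16.2 cm², y = 4.5 cm, Ī = 109.35 cm⁴.
Horizontal leg (remainder): 6.7 × 1.8, A = 12.06 cm², y = 0.9 cm, Ī = 3.2562 cm⁴.
Centroid: ȳ = ΣA·y / ΣA = 2.9637 cm.
Transfer each piece to the horizontal axis through the centroid using Ī + A·d² with d = y − 2.9637:
  vertical leg: d = 1.5363 cm → contributes +147.59 cm⁴
  horizontal leg (remainder): d = -2.0637 cm → contributes +54.618 cm⁴
Total I = 202.2 cm⁴.

Ix ≈ 202 cm⁴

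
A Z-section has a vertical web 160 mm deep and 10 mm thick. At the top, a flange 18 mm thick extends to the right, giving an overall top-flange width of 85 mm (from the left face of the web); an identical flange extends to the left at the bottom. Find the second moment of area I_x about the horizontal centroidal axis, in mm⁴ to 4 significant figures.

Treat the section as a set of non-overlapping primitives; coordinates are from the bounding-box lower-left.
Web: 10 × 160, A = 1 600 mm², y = 80 mm, Ī = 3 413 333 mm⁴.
Top flange (beyond web): 75 × 18, A = 1 350 mm², y = 151 mm, Ī = 36 450 mm⁴.
Bottom flange (beyond web): 75 × 18, A = 1 350 mm², y = 9 mm, Ī = 36 450 mm⁴.
Centroid: ȳ = ΣA·y / ΣA = 80 mm.
Transfer each piece to the horizontal centroidal axis using Ī + A·d² with d = y − 80:
  web: d = 0 mm → contributes +3 413 333 mm⁴
  top flange (beyond web): d = 71 mm → contributes +6 841 800 mm⁴
  bottom flange (beyond web): d = -71 mm → contributes +6 841 800 mm⁴
Total I = 17 096 933 mm⁴.

I_x ≈ 1.710 × 10⁷ mm⁴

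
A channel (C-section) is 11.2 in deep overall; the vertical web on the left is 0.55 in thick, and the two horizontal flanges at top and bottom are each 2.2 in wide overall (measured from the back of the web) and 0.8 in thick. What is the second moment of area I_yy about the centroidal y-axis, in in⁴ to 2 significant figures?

I_yy ≈ 3.0 in⁴

Decompose the section into non-overlapping parts with the origin at the bottom-left of its bounding rectangle.
Web: 0.55 × 11.2, A = 6.16 in², x = 0.275 in, Ī = 0.1553 in⁴.
Top flange (beyond web): 1.65 × 0.8, A = 1.32 in², x = 1.375 in, Ī = 0.2995 in⁴.
Bottom flange (beyond web): 1.65 × 0.8, A = 1.32 in², x = 1.375 in, Ī = 0.2995 in⁴.
Centroid: x̄ = ΣA·x / ΣA = 0.605 in.
Transfer each piece to the centroidal y-axis using Ī + A·d² with d = x − 0.605:
  web: d = -0.33 in → contributes +0.8261 in⁴
  top flange (beyond web): d = 0.77 in → contributes +1.082 in⁴
  bottom flange (beyond web): d = 0.77 in → contributes +1.082 in⁴
Total I = 2.99 in⁴.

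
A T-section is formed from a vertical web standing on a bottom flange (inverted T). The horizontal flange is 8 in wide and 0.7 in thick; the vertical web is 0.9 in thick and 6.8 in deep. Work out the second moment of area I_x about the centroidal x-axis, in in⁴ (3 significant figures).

I_x ≈ 64.9 in⁴

Break the section into simple shapes (no overlaps), measuring from the bottom-left corner of the bounding box.
Flange: 8 × 0.7, A = 5.6 in², y = 0.35 in, Ī = 0.22867 in⁴.
Web: 0.9 × 6.8, A = 6.12 in², y = 4.1 in, Ī = 23.582 in⁴.
Centroid: ȳ = ΣA·y / ΣA = 2.3082 in.
Transfer each piece to the centroidal x-axis using Ī + A·d² with d = y − 2.3082:
  flange: d = -1.9582 in → contributes +21.702 in⁴
  web: d = 1.7918 in → contributes +43.231 in⁴
Total I = 64.933 in⁴.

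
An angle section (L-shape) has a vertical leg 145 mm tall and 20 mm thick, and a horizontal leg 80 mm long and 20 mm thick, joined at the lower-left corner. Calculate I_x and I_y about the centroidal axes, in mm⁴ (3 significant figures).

I_x ≈ 8.44 × 10⁶ mm⁴, I_y ≈ 1.81 × 10⁶ mm⁴

Treat the section as a set of non-overlapping primitives; coordinates are from the bounding-box lower-left.
Vertical leg: 20 × 145, A = 2 900 mm², y = 72.5 mm, Ī = 5 081 042 mm⁴.
Horizontal leg (remainder): 60 × 20, A = 1 200 mm², y = 10 mm, Ī = 40 000 mm⁴.
Centroid: ȳ = ΣA·y / ΣA = 54.207 mm.
Transfer each piece to the centroidal x-axis using Ī + A·d² with d = y − 54.207:
  vertical leg: d = 18.293 mm → contributes +6 051 446 mm⁴
  horizontal leg (remainder): d = -44.207 mm → contributes +2 385 144 mm⁴
Total I = 8 436 590 mm⁴.
For the y-axis: x̄ = 21.707 mm.
Repeating about the centroidal y-axis gives I_y = 1 814 715 mm⁴.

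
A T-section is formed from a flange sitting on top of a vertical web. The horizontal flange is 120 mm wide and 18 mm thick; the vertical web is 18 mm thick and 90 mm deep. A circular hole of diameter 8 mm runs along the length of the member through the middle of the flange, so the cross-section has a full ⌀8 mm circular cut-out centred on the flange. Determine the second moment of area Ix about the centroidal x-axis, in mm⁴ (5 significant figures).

Ix ≈ 3.8237 × 10⁶ mm⁴

Decompose the section into non-overlapping parts with the origin at the bottom-left of its bounding rectangle.
Flange: 120 × 18, A = 2 160 mm², y = 99 mm, Ī = 58 320 mm⁴.
Web: 18 × 90, A = 1 620 mm², y = 45 mm, Ī = 1 093 500 mm⁴.
Hole (subtracted): ⌀8, A = 50.26548 mm², y = 99 mm, Ī = 201.0619 mm⁴.
Centroid: ȳ = ΣA·y / ΣA = 75.54525 mm.
Transfer each piece to the centroidal x-axis using Ī + A·d² with d = y − 75.54525:
  flange: d = 23.45475 mm → contributes +1 246 591 mm⁴
  web: d = -30.54525 mm → contributes +2 604 980 mm⁴
  hole: d = 23.45475 mm → contributes −27853.38 mm⁴
Total I = 3 823 717 mm⁴.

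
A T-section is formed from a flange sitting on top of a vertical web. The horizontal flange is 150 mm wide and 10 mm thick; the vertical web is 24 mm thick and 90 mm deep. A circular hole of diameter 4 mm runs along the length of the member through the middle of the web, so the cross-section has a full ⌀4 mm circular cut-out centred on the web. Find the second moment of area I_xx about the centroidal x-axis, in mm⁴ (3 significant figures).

I_xx ≈ 3.68 × 10⁶ mm⁴

Split into non-overlapping primitives; take the origin at the lower-left of the bounding box.
Flange: 150 × 10, A = 1 500 mm², y = 95 mm, Ī = 12 500 mm⁴.
Web: 24 × 90, A = 2 160 mm², y = 45 mm, Ī = 1 458 000 mm⁴.
Hole (subtracted): ⌀4, A = 12.566 mm², y = 45 mm, Ī = 12.566 mm⁴.
Centroid: ȳ = ΣA·y / ΣA = 65.562 mm.
Transfer each piece to the centroidal x-axis using Ī + A·d² with d = y − 65.562:
  flange: d = 29.438 mm → contributes +1 312 358 mm⁴
  web: d = -20.562 mm → contributes +2 371 275 mm⁴
  hole: d = -20.562 mm → contributes −5325.8 mm⁴
Total I = 3 678 307 mm⁴.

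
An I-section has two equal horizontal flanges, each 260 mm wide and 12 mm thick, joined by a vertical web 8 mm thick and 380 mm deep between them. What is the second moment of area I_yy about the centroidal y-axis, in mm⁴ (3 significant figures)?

I_yy ≈ 3.52 × 10⁷ mm⁴

Split into non-overlapping primitives; take the origin at the lower-left of the bounding box.
Bottom flange: 260 × 12, A = 3 120 mm², x = 130 mm, Ī = 17 576 000 mm⁴.
Web: 8 × 380, A = 3 040 mm², x = 130 mm, Ī = 16 213 mm⁴.
Top flange: 260 × 12, A = 3 120 mm², x = 130 mm, Ī = 17 576 000 mm⁴.
By symmetry the centroid is at mid-width, x̄ = 130 mm.
All pieces are centred on the centroidal y-axis, so I = ΣĪ = 35 168 213 mm⁴.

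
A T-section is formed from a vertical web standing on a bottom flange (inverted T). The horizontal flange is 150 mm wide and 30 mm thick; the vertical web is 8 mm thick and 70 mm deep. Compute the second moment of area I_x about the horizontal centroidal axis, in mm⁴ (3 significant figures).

Treat the section as a set of non-overlapping primitives; coordinates are from the bounding-box lower-left.
Flange: 150 × 30, A = 4 500 mm², y = 15 mm, Ī = 337 500 mm⁴.
Web: 8 × 70, A = 560 mm², y = 65 mm, Ī = 228 667 mm⁴.
Centroid: ȳ = ΣA·y / ΣA = 20.534 mm.
Transfer each piece to the horizontal centroidal axis using Ī + A·d² with d = y − 20.534:
  flange: d = -5.5336 mm → contributes +475 293 mm⁴
  web: d = 44.466 mm → contributes +1 335 933 mm⁴
Total I = 1 811 226 mm⁴.

I_x ≈ 1.81 × 10⁶ mm⁴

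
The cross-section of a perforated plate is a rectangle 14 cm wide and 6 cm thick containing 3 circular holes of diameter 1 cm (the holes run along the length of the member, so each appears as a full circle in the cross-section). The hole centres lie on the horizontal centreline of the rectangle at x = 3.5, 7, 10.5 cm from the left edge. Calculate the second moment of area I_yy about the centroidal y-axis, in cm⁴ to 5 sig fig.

Break the section into simple shapes (no overlaps), measuring from the bottom-left corner of the bounding box.
Plate: 14 × 6, A = 84 cm², x = 7 cm, Ī = 1 372 cm⁴.
Hole 1 (subtracted): ⌀1, A = 0.7853982 cm², x = 3.5 cm, Ī = 0.04908739 cm⁴.
Hole 2 (subtracted): ⌀1, A = 0.7853982 cm², x = 7 cm, Ī = 0.04908739 cm⁴.
Hole 3 (subtracted): ⌀1, A = 0.7853982 cm², x = 10.5 cm, Ī = 0.04908739 cm⁴.
By symmetry the centroid is at mid-width, x̄ = 7 cm.
Transfer each piece to the centroidal y-axis using Ī + A·d² with d = x − 7:
  plate: d = 0 cm → contributes +1 372 cm⁴
  hole 1: d = -3.5 cm → contributes −9.670215 cm⁴
  hole 2: d = 0 cm → contributes −0.04908739 cm⁴
  hole 3: d = 3.5 cm → contributes −9.670215 cm⁴
Total I = 1352.61 cm⁴.

I_yy ≈ 1352.6 cm⁴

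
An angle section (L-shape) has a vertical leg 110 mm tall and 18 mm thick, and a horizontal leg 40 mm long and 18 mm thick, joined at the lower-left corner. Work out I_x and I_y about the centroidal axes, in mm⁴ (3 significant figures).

Break the section into simple shapes (no overlaps), measuring from the bottom-left corner of the bounding box.
Vertical leg: 18 × 110, A = 1 980 mm², y = 55 mm, Ī = 1 996 500 mm⁴.
Horizontal leg (remainder): 22 × 18, A = 396 mm², y = 9 mm, Ī = 10 692 mm⁴.
Centroid: ȳ = ΣA·y / ΣA = 47.333 mm.
Transfer each piece to the centroidal x-axis using Ī + A·d² with d = y − 47.333:
  vertical leg: d = 7.6667 mm → contributes +2 112 880 mm⁴
  horizontal leg (remainder): d = -38.333 mm → contributes +592 592 mm⁴
Total I = 2 705 472 mm⁴.
For the y-axis: x̄ = 12.333 mm.
Repeating about the centroidal y-axis gives I_y = 201 432 mm⁴.

I_x ≈ 2.71 × 10⁶ mm⁴, I_y ≈ 2.01 × 10⁵ mm⁴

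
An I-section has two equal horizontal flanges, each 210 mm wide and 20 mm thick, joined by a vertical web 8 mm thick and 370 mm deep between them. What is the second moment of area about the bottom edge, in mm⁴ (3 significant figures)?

Split into non-overlapping primitives; take the origin at the lower-left of the bounding box.
Bottom flange: 210 × 20, A = 4 200 mm², y = 10 mm, Ī = 140 000 mm⁴.
Web: 8 × 370, A = 2 960 mm², y = 205 mm, Ī = 33 768 667 mm⁴.
Top flange: 210 × 20, A = 4 200 mm², y = 400 mm, Ī = 140 000 mm⁴.
Transfer each piece to a horizontal axis along the bottom face using Ī + A·d² with d = y − 0:
  bottom flange: d = 10 mm → contributes +560 000 mm⁴
  web: d = 205 mm → contributes +158 162 667 mm⁴
  top flange: d = 400 mm → contributes +672 140 000 mm⁴
Total I = 830 862 667 mm⁴.

I_base ≈ 8.31 × 10⁸ mm⁴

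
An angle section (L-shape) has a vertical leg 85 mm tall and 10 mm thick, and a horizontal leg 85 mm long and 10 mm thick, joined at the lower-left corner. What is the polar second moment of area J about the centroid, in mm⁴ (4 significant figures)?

Decompose the section into non-overlapping parts with the origin at the bottom-left of its bounding rectangle.
Vertical leg: 10 × 85, A = 850 mm², y = 42.5 mm, Ī = 511 771 mm⁴.
Horizontal leg (remainder): 75 × 10, A = 750 mm², y = 5 mm, Ī = 6 250 mm⁴.
Centroid: ȳ = ΣA·y / ΣA = 24.9219 mm.
Transfer each piece to the centroidal x-axis using Ī + A·d² with d = y − 24.9219:
  vertical leg: d = 17.5781 mm → contributes +774 413 mm⁴
  horizontal leg (remainder): d = -19.9219 mm → contributes +303 911 mm⁴
Total I = 1 078 324 mm⁴.
For the y-axis: x̄ = 24.9219 mm.
Repeating about the centroidal y-axis gives I_y = 1 078 324 mm⁴.
Polar second moment: J = I_x + I_y = 2 156 647 mm⁴.

J ≈ 2.157 × 10⁶ mm⁴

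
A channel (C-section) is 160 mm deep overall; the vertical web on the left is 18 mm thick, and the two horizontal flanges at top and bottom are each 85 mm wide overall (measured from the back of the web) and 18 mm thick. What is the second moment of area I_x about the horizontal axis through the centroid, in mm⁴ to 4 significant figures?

Break the section into simple shapes (no overlaps), measuring from the bottom-left corner of the bounding box.
Web: 18 × 160, A = 2 880 mm², y = 80 mm, Ī = 6 144 000 mm⁴.
Top flange (beyond web): 67 × 18, A = 1 206 mm², y = 151 mm, Ī = 32 562 mm⁴.
Bottom flange (beyond web): 67 × 18, A = 1 206 mm², y = 9 mm, Ī = 32 562 mm⁴.
By symmetry the centroid is at mid-height, ȳ = 80 mm.
Transfer each piece to the horizontal axis through the centroid using Ī + A·d² with d = y − 80:
  web: d = 0 mm → contributes +6 144 000 mm⁴
  top flange (beyond web): d = 71 mm → contributes +6 112 008 mm⁴
  bottom flange (beyond web): d = -71 mm → contributes +6 112 008 mm⁴
Total I = 18 368 016 mm⁴.

I_x ≈ 1.837 × 10⁷ mm⁴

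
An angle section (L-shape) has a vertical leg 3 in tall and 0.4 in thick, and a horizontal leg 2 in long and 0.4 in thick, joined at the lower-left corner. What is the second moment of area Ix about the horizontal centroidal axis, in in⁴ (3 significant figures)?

Break the section into simple shapes (no overlaps), measuring from the bottom-left corner of the bounding box.
Vertical leg: 0.4 × 3, A = 1.2 in², y = 1.5 in, Ī = 0.9 in⁴.
Horizontal leg (remainder): 1.6 × 0.4, A = 0.64 in², y = 0.2 in, Ī = 0.0085333 in⁴.
Centroid: ȳ = ΣA·y / ΣA = 1.0478 in.
Transfer each piece to the horizontal centroidal axis using Ī + A·d² with d = y − 1.0478:
  vertical leg: d = 0.45217 in → contributes +1.1454 in⁴
  horizontal leg (remainder): d = -0.84783 in → contributes +0.46857 in⁴
Total I = 1.6139 in⁴.

Ix ≈ 1.61 in⁴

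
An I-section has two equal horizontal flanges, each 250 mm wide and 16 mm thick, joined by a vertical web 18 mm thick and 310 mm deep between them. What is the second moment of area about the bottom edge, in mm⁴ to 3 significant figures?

Split into non-overlapping primitives; take the origin at the lower-left of the bounding box.
Bottom flange: 250 × 16, A = 4 000 mm², y = 8 mm, Ī = 85 333 mm⁴.
Web: 18 × 310, A = 5 580 mm², y = 171 mm, Ī = 44 686 500 mm⁴.
Top flange: 250 × 16, A = 4 000 mm², y = 334 mm, Ī = 85 333 mm⁴.
Transfer each piece to the bottom edge using Ī + A·d² with d = y − 0:
  bottom flange: d = 8 mm → contributes +341 333 mm⁴
  web: d = 171 mm → contributes +207 851 280 mm⁴
  top flange: d = 334 mm → contributes +446 309 333 mm⁴
Total I = 654 501 947 mm⁴.

I_base ≈ 6.55 × 10⁸ mm⁴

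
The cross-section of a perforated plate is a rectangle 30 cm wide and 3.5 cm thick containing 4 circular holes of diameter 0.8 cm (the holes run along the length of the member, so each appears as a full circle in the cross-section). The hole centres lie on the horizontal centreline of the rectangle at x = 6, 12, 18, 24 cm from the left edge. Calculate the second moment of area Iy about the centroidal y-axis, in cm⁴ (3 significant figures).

Decompose the section into non-overlapping parts with the origin at the bottom-left of its bounding rectangle.
Plate: 30 × 3.5, A = 105 cm², x = 15 cm, Ī = 7 875 cm⁴.
Hole 1 (subtracted): ⌀0.8, A = 0.50265 cm², x = 6 cm, Ī = 0.020106 cm⁴.
Hole 2 (subtracted): ⌀0.8, A = 0.50265 cm², x = 12 cm, Ī = 0.020106 cm⁴.
Hole 3 (subtracted): ⌀0.8, A = 0.50265 cm², x = 18 cm, Ī = 0.020106 cm⁴.
Hole 4 (subtracted): ⌀0.8, A = 0.50265 cm², x = 24 cm, Ī = 0.020106 cm⁴.
By symmetry the centroid is at mid-width, x̄ = 15 cm.
Transfer each piece to the centroidal y-axis using Ī + A·d² with d = x − 15:
  plate: d = 0 cm → contributes +7 875 cm⁴
  hole 1: d = -9 cm → contributes −40.735 cm⁴
  hole 2: d = -3 cm → contributes −4.544 cm⁴
  hole 3: d = 3 cm → contributes −4.544 cm⁴
  hole 4: d = 9 cm → contributes −40.735 cm⁴
Total I = 7784.4 cm⁴.

Iy ≈ 7780 cm⁴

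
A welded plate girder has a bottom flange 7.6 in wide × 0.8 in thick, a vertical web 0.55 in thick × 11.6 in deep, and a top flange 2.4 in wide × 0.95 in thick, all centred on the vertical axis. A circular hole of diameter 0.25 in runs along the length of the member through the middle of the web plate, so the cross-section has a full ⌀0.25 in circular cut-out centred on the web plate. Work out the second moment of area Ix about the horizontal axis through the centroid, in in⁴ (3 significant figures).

Treat the section as a set of non-overlapping primitives; coordinates are from the bounding-box lower-left.
Bottom plate: 7.6 × 0.8, A = 6.08 in², y = 0.4 in, Ī = 0.32427 in⁴.
Web plate: 0.55 × 11.6, A = 6.38 in², y = 6.6 in, Ī = 71.541 in⁴.
Top plate: 2.4 × 0.95, A = 2.28 in², y = 12.875 in, Ī = 0.17148 in⁴.
Hole (subtracted): ⌀0.25, A = 0.049087 in², y = 6.6 in, Ī = 0.00019175 in⁴.
Centroid: ȳ = ΣA·y / ΣA = 5.0079 in.
Transfer each piece to the horizontal axis through the centroid using Ī + A·d² with d = y − 5.0079:
  bottom plate: d = -4.6079 in → contributes +129.42 in⁴
  web plate: d = 1.5921 in → contributes +87.712 in⁴
  top plate: d = 7.8671 in → contributes +141.28 in⁴
  hole: d = 1.5921 in → contributes −0.12461 in⁴
Total I = 358.29 in⁴.

Ix ≈ 358 in⁴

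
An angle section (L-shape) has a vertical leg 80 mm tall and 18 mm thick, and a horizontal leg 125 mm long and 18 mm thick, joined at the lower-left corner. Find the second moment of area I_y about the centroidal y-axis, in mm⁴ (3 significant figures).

I_y ≈ 5.10 × 10⁶ mm⁴

Break the section into simple shapes (no overlaps), measuring from the bottom-left corner of the bounding box.
Vertical leg: 18 × 80, A = 1 440 mm², x = 9 mm, Ī = 38 880 mm⁴.
Horizontal leg (remainder): 107 × 18, A = 1 926 mm², x = 71.5 mm, Ī = 1 837 565 mm⁴.
Centroid: x̄ = ΣA·x / ΣA = 44.762 mm.
Transfer each piece to the centroidal y-axis using Ī + A·d² with d = x − 44.762:
  vertical leg: d = -35.762 mm → contributes +1 880 529 mm⁴
  horizontal leg (remainder): d = 26.738 mm → contributes +3 214 498 mm⁴
Total I = 5 095 027 mm⁴.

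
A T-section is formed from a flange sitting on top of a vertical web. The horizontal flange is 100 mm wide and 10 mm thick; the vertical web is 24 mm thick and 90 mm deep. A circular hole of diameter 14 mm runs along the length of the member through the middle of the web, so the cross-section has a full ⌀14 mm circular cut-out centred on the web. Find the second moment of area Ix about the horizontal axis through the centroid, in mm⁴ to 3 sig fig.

Ix ≈ 3.13 × 10⁶ mm⁴

Break the section into simple shapes (no overlaps), measuring from the bottom-left corner of the bounding box.
Flange: 100 × 10, A = 1 000 mm², y = 95 mm, Ī = 8333.3 mm⁴.
Web: 24 × 90, A = 2 160 mm², y = 45 mm, Ī = 1 458 000 mm⁴.
Hole (subtracted): ⌀14, A = 153.94 mm², y = 45 mm, Ī = 1885.7 mm⁴.
Centroid: ȳ = ΣA·y / ΣA = 61.633 mm.
Transfer each piece to the horizontal axis through the centroid using Ī + A·d² with d = y − 61.633:
  flange: d = 33.367 mm → contributes +1 121 686 mm⁴
  web: d = -16.633 mm → contributes +2 055 583 mm⁴
  hole: d = -16.633 mm → contributes −44 474 mm⁴
Total I = 3 132 795 mm⁴.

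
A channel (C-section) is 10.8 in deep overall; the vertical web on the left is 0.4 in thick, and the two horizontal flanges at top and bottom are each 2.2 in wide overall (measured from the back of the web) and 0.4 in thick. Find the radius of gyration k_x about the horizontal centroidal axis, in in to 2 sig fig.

Treat the section as a set of non-overlapping primitives; coordinates are from the bounding-box lower-left.
Web: 0.4 × 10.8, A = 4.32 in², y = 5.4 in, Ī = 41.99 in⁴.
Top flange (beyond web): 1.8 × 0.4, A = 0.72 in², y = 10.6 in, Ī = 0.0096 in⁴.
Bottom flange (beyond web): 1.8 × 0.4, A = 0.72 in², y = 0.2 in, Ī = 0.0096 in⁴.
By symmetry the centroid is at mid-height, ȳ = 5.4 in.
Transfer each piece to the horizontal centroidal axis using Ī + A·d² with d = y − 5.4:
  web: d = 0 in → contributes +41.99 in⁴
  top flange (beyond web): d = 5.2 in → contributes +19.48 in⁴
  bottom flange (beyond web): d = -5.2 in → contributes +19.48 in⁴
Total I = 80.95 in⁴.
Radius of gyration: k = √(I/A) = √(80.95 / 5.76) = 3.749 in.

k_x ≈ 3.7 in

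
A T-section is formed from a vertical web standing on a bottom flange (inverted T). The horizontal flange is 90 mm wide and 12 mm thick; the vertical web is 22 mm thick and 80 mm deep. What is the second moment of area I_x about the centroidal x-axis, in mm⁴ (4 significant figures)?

Treat the section as a set of non-overlapping primitives; coordinates are from the bounding-box lower-left.
Flange: 90 × 12, A = 1 080 mm², y = 6 mm, Ī = 12 960 mm⁴.
Web: 22 × 80, A = 1 760 mm², y = 52 mm, Ī = 938 667 mm⁴.
Centroid: ȳ = ΣA·y / ΣA = 34.507 mm.
Transfer each piece to the centroidal x-axis using Ī + A·d² with d = y − 34.507:
  flange: d = -28.507 mm → contributes +890 624 mm⁴
  web: d = 17.493 mm → contributes +1 477 233 mm⁴
Total I = 2 367 857 mm⁴.

I_x ≈ 2.368 × 10⁶ mm⁴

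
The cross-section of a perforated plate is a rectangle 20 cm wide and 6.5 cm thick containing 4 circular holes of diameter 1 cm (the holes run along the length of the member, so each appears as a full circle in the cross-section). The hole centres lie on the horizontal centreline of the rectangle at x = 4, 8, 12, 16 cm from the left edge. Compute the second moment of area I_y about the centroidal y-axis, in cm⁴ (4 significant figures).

I_y ≈ 4270 cm⁴

Break the section into simple shapes (no overlaps), measuring from the bottom-left corner of the bounding box.
Plate: 20 × 6.5, A = 130 cm², x = 10 cm, Ī = 4333.33 cm⁴.
Hole 1 (subtracted): ⌀1, A = 0.785398 cm², x = 4 cm, Ī = 0.0490874 cm⁴.
Hole 2 (subtracted): ⌀1, A = 0.785398 cm², x = 8 cm, Ī = 0.0490874 cm⁴.
Hole 3 (subtracted): ⌀1, A = 0.785398 cm², x = 12 cm, Ī = 0.0490874 cm⁴.
Hole 4 (subtracted): ⌀1, A = 0.785398 cm², x = 16 cm, Ī = 0.0490874 cm⁴.
By symmetry the centroid is at mid-width, x̄ = 10 cm.
Transfer each piece to the centroidal y-axis using Ī + A·d² with d = x − 10:
  plate: d = 0 cm → contributes +4333.33 cm⁴
  hole 1: d = -6 cm → contributes −28.3234 cm⁴
  hole 2: d = -2 cm → contributes −3.19068 cm⁴
  hole 3: d = 2 cm → contributes −3.19068 cm⁴
  hole 4: d = 6 cm → contributes −28.3234 cm⁴
Total I = 4270.31 cm⁴.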